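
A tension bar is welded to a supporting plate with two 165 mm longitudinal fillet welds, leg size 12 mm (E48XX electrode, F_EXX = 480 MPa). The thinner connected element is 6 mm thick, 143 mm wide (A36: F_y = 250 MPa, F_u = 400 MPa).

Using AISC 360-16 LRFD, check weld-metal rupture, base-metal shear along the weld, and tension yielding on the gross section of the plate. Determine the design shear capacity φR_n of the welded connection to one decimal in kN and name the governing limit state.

193.1 kN (gross-section yield governs)

Weld metal: throat = 0.707×12 = 8.484 mm, L = 2×165 = 330 mm. φR_n = 0.75 × 0.6 × 480 × 8.484 × 330 = 604.7 kN.
Base metal shear (6 mm plate): yield φR_n = 1.0×0.6×250×6×330 = 297.0 kN; rupture φR_n = 0.75×0.6×400×6×330 = 356.4 kN; take 297.0 kN (yield).
Tension yield (gross): A_g = 143×6 = 858 mm². φR_n = 0.90 × 250 × 858 = 193.1 kN.
Governing: min(604.7, 297.0, 193.1) = 193.1 kN → gross-section yield.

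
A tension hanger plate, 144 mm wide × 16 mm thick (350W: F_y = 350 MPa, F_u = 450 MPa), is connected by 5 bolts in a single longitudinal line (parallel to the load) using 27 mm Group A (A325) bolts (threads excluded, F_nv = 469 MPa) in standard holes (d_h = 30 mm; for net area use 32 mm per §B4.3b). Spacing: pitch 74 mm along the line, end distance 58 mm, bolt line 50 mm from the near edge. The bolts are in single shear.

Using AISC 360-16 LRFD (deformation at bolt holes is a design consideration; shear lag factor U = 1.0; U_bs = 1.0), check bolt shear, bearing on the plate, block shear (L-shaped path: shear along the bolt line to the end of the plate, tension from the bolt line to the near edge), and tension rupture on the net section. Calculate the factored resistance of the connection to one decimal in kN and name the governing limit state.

Bolt shear: A_b = π(27)²/4 = 572.56 mm². φR_n = 0.75 × 469 × 572.56 × 5 × 1 = 1007.0 kN.
Bearing (16 mm plate, F_u = 450 MPa): end bolts L_c = 58 − 30/2 = 43, R_n = min(1.2×43×16×450, 2.4×27×16×450) = 371.52 kN/bolt; interior L_c = 74 − 30 = 44, R_n = 380.16 kN/bolt. φR_n = 0.75 × (1×371.52 + 4×380.16) = 1419.1 kN.
Block shear: shear path 1×[58+4×74] = 1×354 mm, A_gv = 5664, A_nv = 1×(354 − 4.5×32)×16 = 3360 mm²; tension to near edge: (50 − 0.5×32)×16 = 544 mm². R_n = min(0.6×450×3360, 0.6×350×5664) + 1.0×450×544 = min(907.2, 1189.4) + 244.8 = 1152 kN. φR_n = 0.75 × 1152 = 864.0 kN.
Tension rupture (net): A_n = (144 − 1×32)×16 = 1792 mm² (U = 1.0, A_e = A_n). φR_n = 0.75 × 450 × 1792 = 604.8 kN.
Governing: min(1007.0, 1419.1, 864.0, 604.8) = 604.8 kN → net-section rupture.

604.8 kN (net-section rupture governs)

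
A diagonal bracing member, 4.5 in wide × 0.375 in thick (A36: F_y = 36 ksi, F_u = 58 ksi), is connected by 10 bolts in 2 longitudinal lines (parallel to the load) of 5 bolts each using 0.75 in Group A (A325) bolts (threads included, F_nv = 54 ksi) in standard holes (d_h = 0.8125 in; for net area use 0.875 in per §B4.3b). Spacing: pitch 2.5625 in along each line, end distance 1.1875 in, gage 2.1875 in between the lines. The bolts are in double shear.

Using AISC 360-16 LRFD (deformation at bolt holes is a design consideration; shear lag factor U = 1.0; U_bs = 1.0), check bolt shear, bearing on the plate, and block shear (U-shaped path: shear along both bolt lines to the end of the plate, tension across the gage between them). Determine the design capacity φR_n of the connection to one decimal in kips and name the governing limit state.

Bolt shear: A_b = π(0.75)²/4 = 0.44179 in². φR_n = 0.75 × 54 × 0.44179 × 10 × 2 = 357.8 kips.
Bearing (0.375 in plate, F_u = 58 ksi): end bolts L_c = 1.1875 − 0.8125/2 = 0.78125, R_n = min(1.2×0.78125×0.375×58, 2.4×0.75×0.375×58) = 20.391 kips/bolt; interior L_c = 2.5625 − 0.8125 = 1.75, R_n = 39.15 kips/bolt. φR_n = 0.75 × (2×20.391 + 8×39.15) = 265.5 kips.
Block shear: shear path 2×[1.1875+4×2.5625] = 2×11.4375 in, A_gv = 8.5781, A_nv = 2×(11.4375 − 4.5×0.875)×0.375 = 5.625 in²; tension across gage: (2.1875 − 1×0.875)×0.375 = 0.49219 in². R_n = min(0.6×58×5.625, 0.6×36×8.5781) + 1.0×58×0.49219 = min(195.75, 185.29) + 28.547 = 213.84 kips. φR_n = 0.75 × 213.84 = 160.4 kips.
Governing: min(357.8, 265.5, 160.4) = 160.4 kips → block shear.

160.4 kips (block shear governs)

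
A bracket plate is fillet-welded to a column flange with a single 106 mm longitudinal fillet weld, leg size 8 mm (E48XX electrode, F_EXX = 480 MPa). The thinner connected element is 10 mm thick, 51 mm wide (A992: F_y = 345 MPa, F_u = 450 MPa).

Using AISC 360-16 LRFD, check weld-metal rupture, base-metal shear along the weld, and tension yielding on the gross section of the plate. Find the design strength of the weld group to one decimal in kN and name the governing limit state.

Weld metal: throat = 0.707×8 = 5.656 mm, L = 106 mm. φR_n = 0.75 × 0.6 × 480 × 5.656 × 106 = 129.5 kN.
Base metal shear (10 mm plate): yield φR_n = 1.0×0.6×345×10×106 = 219.4 kN; rupture φR_n = 0.75×0.6×450×10×106 = 214.7 kN; take 214.7 kN (rupture).
Tension yield (gross): A_g = 51×10 = 510 mm². φR_n = 0.90 × 345 × 510 = 158.4 kN.
Governing: min(129.5, 214.7, 158.4) = 129.5 kN → weld metal.

129.5 kN (weld metal governs)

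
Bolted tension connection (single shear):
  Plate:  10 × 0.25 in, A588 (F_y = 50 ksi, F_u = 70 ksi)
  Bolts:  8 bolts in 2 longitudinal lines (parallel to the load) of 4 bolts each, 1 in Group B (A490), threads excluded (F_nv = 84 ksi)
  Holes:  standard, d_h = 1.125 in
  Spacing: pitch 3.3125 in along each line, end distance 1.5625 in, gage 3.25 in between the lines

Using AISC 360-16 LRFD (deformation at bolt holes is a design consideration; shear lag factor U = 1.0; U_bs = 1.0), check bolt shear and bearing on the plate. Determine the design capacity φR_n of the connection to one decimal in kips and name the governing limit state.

Bolt shear: A_b = π(1)²/4 = 0.7854 in². φR_n = 0.75 × 84 × 0.7854 × 8 × 1 = 395.8 kips.
Bearing (0.25 in plate, F_u = 70 ksi): end bolts L_c = 1.5625 − 1.125/2 = 1, R_n = min(1.2×1×0.25×70, 2.4×1×0.25×70) = 21 kips/bolt; interior L_c = 3.3125 − 1.125 = 2.1875, R_n = 42 kips/bolt. φR_n = 0.75 × (2×21 + 6×42) = 220.5 kips.
Governing: min(395.8, 220.5) = 220.5 kips → bearing.

220.5 kips (bearing governs)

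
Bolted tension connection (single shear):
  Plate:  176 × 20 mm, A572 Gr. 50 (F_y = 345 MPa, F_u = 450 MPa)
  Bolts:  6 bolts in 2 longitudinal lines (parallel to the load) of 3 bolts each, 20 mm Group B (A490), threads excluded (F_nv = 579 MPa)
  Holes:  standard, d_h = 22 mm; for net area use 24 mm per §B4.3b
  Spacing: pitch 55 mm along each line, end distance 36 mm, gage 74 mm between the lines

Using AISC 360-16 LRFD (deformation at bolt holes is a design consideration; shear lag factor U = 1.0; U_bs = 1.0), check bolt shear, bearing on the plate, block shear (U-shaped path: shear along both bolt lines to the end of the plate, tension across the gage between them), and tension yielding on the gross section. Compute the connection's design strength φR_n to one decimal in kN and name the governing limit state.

818.5 kN (bolt shear governs)

Bolt shear: A_b = π(20)²/4 = 314.16 mm². φR_n = 0.75 × 579 × 314.16 × 6 × 1 = 818.5 kN.
Bearing (20 mm plate, F_u = 450 MPa): end bolts L_c = 36 − 22/2 = 25, R_n = min(1.2×25×20×450, 2.4×20×20×450) = 270 kN/bolt; interior L_c = 55 − 22 = 33, R_n = 356.4 kN/bolt. φR_n = 0.75 × (2×270 + 4×356.4) = 1474.2 kN.
Block shear: shear path 2×[36+2×55] = 2×146 mm, A_gv = 5840, A_nv = 2×(146 − 2.5×24)×20 = 3440 mm²; tension across gage: (74 − 1×24)×20 = 1000 mm². R_n = min(0.6×450×3440, 0.6×345×5840) + 1.0×450×1000 = min(928.8, 1208.9) + 450 = 1378.8 kN. φR_n = 0.75 × 1378.8 = 1034.1 kN.
Tension yield (gross): A_g = 176×20 = 3520 mm². φR_n = 0.90 × 345 × 3520 = 1093.0 kN.
Governing: min(818.5, 1474.2, 1034.1, 1093.0) = 818.5 kN → bolt shear.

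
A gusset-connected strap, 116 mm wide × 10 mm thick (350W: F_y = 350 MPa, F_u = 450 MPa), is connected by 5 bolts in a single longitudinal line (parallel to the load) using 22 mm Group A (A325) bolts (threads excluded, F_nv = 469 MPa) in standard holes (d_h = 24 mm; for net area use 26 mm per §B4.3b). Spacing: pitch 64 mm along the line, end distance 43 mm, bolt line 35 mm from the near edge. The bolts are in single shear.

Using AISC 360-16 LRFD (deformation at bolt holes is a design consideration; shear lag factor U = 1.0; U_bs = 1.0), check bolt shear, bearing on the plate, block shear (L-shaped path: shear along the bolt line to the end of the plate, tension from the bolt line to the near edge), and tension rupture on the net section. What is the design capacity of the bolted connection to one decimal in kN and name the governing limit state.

303.8 kN (net-section rupture governs)

Bolt shear: A_b = π(22)²/4 = 380.13 mm². φR_n = 0.75 × 469 × 380.13 × 5 × 1 = 668.6 kN.
Bearing (10 mm plate, F_u = 450 MPa): end bolts L_c = 43 − 24/2 = 31, R_n = min(1.2×31×10×450, 2.4×22×10×450) = 167.4 kN/bolt; interior L_c = 64 − 24 = 40, R_n = 216 kN/bolt. φR_n = 0.75 × (1×167.4 + 4×216) = 773.6 kN.
Block shear: shear path 1×[43+4×64] = 1×299 mm, A_gv = 2990, A_nv = 1×(299 − 4.5×26)×10 = 1820 mm²; tension to near edge: (35 − 0.5×26)×10 = 220 mm². R_n = min(0.6×450×1820, 0.6×350×2990) + 1.0×450×220 = min(491.4, 627.9) + 99 = 590.4 kN. φR_n = 0.75 × 590.4 = 442.8 kN.
Tension rupture (net): A_n = (116 − 1×26)×10 = 900 mm² (U = 1.0, A_e = A_n). φR_n = 0.75 × 450 × 900 = 303.8 kN.
Governing: min(668.6, 773.6, 442.8, 303.8) = 303.8 kN → net-section rupture.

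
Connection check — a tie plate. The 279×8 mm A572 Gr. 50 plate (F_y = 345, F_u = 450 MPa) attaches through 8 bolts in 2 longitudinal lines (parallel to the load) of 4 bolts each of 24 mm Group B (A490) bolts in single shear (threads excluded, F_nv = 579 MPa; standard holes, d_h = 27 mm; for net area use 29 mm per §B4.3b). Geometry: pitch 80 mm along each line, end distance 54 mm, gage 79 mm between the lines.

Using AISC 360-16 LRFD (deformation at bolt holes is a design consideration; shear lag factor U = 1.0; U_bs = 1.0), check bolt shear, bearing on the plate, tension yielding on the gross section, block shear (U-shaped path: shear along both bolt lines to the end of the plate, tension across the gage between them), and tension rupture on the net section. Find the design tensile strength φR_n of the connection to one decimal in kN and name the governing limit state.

Bolt shear: A_b = π(24)²/4 = 452.39 mm². φR_n = 0.75 × 579 × 452.39 × 8 × 1 = 1571.6 kN.
Bearing (8 mm plate, F_u = 450 MPa): end bolts L_c = 54 − 27/2 = 40.5, R_n = min(1.2×40.5×8×450, 2.4×24×8×450) = 174.96 kN/bolt; interior L_c = 80 − 27 = 53, R_n = 207.36 kN/bolt. φR_n = 0.75 × (2×174.96 + 6×207.36) = 1195.6 kN.
Tension yield (gross): A_g = 279×8 = 2232 mm². φR_n = 0.90 × 345 × 2232 = 693.0 kN.
Block shear: shear path 2×[54+3×80] = 2×294 mm, A_gv = 4704, A_nv = 2×(294 − 3.5×29)×8 = 3080 mm²; tension across gage: (79 − 1×29)×8 = 400 mm². R_n = min(0.6×450×3080, 0.6×345×4704) + 1.0×450×400 = min(831.6, 973.73) + 180 = 1011.6 kN. φR_n = 0.75 × 1011.6 = 758.7 kN.
Tension rupture (net): A_n = (279 − 2×29)×8 = 1768 mm² (U = 1.0, A_e = A_n). φR_n = 0.75 × 450 × 1768 = 596.7 kN.
Governing: min(1571.6, 1195.6, 693.0, 758.7, 596.7) = 596.7 kN → net-section rupture.

596.7 kN (net-section rupture governs)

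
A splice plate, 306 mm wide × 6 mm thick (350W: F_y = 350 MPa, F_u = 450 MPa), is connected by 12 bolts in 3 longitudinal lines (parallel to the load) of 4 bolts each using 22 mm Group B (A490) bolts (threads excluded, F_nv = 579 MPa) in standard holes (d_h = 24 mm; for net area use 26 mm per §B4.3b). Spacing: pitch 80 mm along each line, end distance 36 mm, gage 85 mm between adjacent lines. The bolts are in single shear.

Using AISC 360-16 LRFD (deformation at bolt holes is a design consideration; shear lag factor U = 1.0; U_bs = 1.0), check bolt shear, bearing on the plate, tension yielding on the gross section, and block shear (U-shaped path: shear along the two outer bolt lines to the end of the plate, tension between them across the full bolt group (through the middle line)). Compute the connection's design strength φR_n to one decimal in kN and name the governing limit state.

Bolt shear: A_b = π(22)²/4 = 380.13 mm². φR_n = 0.75 × 579 × 380.13 × 12 × 1 = 1980.9 kN.
Bearing (6 mm plate, F_u = 450 MPa): end bolts L_c = 36 − 24/2 = 24, R_n = min(1.2×24×6×450, 2.4×22×6×450) = 77.76 kN/bolt; interior L_c = 80 − 24 = 56, R_n = 142.56 kN/bolt. φR_n = 0.75 × (3×77.76 + 9×142.56) = 1137.2 kN.
Tension yield (gross): A_g = 306×6 = 1836 mm². φR_n = 0.90 × 350 × 1836 = 578.3 kN.
Block shear: shear path 2×[36+3×80] = 2×276 mm, A_gv = 3312, A_nv = 2×(276 − 3.5×26)×6 = 2220 mm²; tension across gage: (170 − 2×26)×6 = 708 mm². R_n = min(0.6×450×2220, 0.6×350×3312) + 1.0×450×708 = min(599.4, 695.52) + 318.6 = 918 kN. φR_n = 0.75 × 918 = 688.5 kN.
Governing: min(1980.9, 1137.2, 578.3, 688.5) = 578.3 kN → gross-section yield.

578.3 kN (gross-section yield governs)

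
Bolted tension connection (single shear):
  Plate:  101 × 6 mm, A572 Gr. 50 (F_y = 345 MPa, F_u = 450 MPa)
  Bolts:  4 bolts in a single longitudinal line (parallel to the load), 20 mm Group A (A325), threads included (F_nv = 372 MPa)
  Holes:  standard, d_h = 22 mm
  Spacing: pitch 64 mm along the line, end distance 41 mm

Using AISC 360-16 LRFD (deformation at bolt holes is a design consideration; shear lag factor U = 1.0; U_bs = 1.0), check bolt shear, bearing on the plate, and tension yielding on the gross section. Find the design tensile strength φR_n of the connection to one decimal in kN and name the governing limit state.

188.2 kN (gross-section yield governs)

Bolt shear: A_b = π(20)²/4 = 314.16 mm². φR_n = 0.75 × 372 × 314.16 × 4 × 1 = 350.6 kN.
Bearing (6 mm plate, F_u = 450 MPa): end bolts L_c = 41 − 22/2 = 30, R_n = min(1.2×30×6×450, 2.4×20×6×450) = 97.2 kN/bolt; interior L_c = 64 − 22 = 42, R_n = 129.6 kN/bolt. φR_n = 0.75 × (1×97.2 + 3×129.6) = 364.5 kN.
Tension yield (gross): A_g = 101×6 = 606 mm². φR_n = 0.90 × 345 × 606 = 188.2 kN.
Governing: min(350.6, 364.5, 188.2) = 188.2 kN → gross-section yield.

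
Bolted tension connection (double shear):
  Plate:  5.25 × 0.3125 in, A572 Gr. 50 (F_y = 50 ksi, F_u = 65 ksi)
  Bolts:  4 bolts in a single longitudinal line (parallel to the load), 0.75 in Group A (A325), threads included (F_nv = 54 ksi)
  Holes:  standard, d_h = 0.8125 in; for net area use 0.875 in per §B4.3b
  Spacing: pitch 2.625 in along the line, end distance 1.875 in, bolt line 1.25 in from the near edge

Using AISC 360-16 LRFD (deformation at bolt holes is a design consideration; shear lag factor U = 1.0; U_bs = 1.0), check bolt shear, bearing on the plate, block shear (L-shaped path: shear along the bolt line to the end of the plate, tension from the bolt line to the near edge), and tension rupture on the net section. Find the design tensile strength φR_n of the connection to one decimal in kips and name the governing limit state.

Bolt shear: A_b = π(0.75)²/4 = 0.44179 in². φR_n = 0.75 × 54 × 0.44179 × 4 × 2 = 143.1 kips.
Bearing (0.3125 in plate, F_u = 65 ksi): end bolts L_c = 1.875 − 0.8125/2 = 1.46875, R_n = min(1.2×1.46875×0.3125×65, 2.4×0.75×0.3125×65) = 35.801 kips/bolt; interior L_c = 2.625 − 0.8125 = 1.8125, R_n = 36.563 kips/bolt. φR_n = 0.75 × (1×35.801 + 3×36.563) = 109.1 kips.
Block shear: shear path 1×[1.875+3×2.625] = 1×9.75 in, A_gv = 3.0469, A_nv = 1×(9.75 − 3.5×0.875)×0.3125 = 2.0898 in²; tension to near edge: (1.25 − 0.5×0.875)×0.3125 = 0.25391 in². R_n = min(0.6×65×2.0898, 0.6×50×3.0469) + 1.0×65×0.25391 = min(81.502, 91.407) + 16.504 = 98.006 kips. φR_n = 0.75 × 98.006 = 73.5 kips.
Tension rupture (net): A_n = (5.25 − 1×0.875)×0.3125 = 1.3672 in² (U = 1.0, A_e = A_n). φR_n = 0.75 × 65 × 1.3672 = 66.7 kips.
Governing: min(143.1, 109.1, 73.5, 66.7) = 66.7 kips → net-section rupture.

66.7 kips (net-section rupture governs)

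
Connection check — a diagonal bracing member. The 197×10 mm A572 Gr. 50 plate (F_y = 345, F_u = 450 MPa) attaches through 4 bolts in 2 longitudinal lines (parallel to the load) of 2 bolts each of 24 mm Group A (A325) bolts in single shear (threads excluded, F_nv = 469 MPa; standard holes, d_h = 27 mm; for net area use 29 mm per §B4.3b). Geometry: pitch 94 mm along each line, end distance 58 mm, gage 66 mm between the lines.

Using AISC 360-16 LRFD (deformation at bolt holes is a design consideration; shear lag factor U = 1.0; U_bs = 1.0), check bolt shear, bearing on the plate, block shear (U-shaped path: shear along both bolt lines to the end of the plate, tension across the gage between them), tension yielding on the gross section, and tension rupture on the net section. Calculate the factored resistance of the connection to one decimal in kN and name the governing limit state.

Bolt shear: A_b = π(24)²/4 = 452.39 mm². φR_n = 0.75 × 469 × 452.39 × 4 × 1 = 636.5 kN.
Bearing (10 mm plate, F_u = 450 MPa): end bolts L_c = 58 − 27/2 = 44.5, R_n = min(1.2×44.5×10×450, 2.4×24×10×450) = 240.3 kN/bolt; interior L_c = 94 − 27 = 67, R_n = 259.2 kN/bolt. φR_n = 0.75 × (2×240.3 + 2×259.2) = 749.3 kN.
Block shear: shear path 2×[58+1×94] = 2×152 mm, A_gv = 3040, A_nv = 2×(152 − 1.5×29)×10 = 2170 mm²; tension across gage: (66 − 1×29)×10 = 370 mm². R_n = min(0.6×450×2170, 0.6×345×3040) + 1.0×450×370 = min(585.9, 629.28) + 166.5 = 752.4 kN. φR_n = 0.75 × 752.4 = 564.3 kN.
Tension yield (gross): A_g = 197×10 = 1970 mm². φR_n = 0.90 × 345 × 1970 = 611.7 kN.
Tension rupture (net): A_n = (197 − 2×29)×10 = 1390 mm² (U = 1.0, A_e = A_n). φR_n = 0.75 × 450 × 1390 = 469.1 kN.
Governing: min(636.5, 749.3, 564.3, 611.7, 469.1) = 469.1 kN → net-section rupture.

469.1 kN (net-section rupture governs)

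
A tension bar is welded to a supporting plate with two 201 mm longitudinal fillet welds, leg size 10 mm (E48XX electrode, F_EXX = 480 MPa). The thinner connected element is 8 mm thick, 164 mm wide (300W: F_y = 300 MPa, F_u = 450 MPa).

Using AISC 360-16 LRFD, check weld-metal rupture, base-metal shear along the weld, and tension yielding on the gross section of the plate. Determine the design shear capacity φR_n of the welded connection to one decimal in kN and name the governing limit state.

354.2 kN (gross-section yield governs)

Weld metal: throat = 0.707×10 = 7.07 mm, L = 2×201 = 402 mm. φR_n = 0.75 × 0.6 × 480 × 7.07 × 402 = 613.9 kN.
Base metal shear (8 mm plate): yield φR_n = 1.0×0.6×300×8×402 = 578.9 kN; rupture φR_n = 0.75×0.6×450×8×402 = 651.2 kN; take 578.9 kN (yield).
Tension yield (gross): A_g = 164×8 = 1312 mm². φR_n = 0.90 × 300 × 1312 = 354.2 kN.
Governing: min(613.9, 578.9, 354.2) = 354.2 kN → gross-section yield.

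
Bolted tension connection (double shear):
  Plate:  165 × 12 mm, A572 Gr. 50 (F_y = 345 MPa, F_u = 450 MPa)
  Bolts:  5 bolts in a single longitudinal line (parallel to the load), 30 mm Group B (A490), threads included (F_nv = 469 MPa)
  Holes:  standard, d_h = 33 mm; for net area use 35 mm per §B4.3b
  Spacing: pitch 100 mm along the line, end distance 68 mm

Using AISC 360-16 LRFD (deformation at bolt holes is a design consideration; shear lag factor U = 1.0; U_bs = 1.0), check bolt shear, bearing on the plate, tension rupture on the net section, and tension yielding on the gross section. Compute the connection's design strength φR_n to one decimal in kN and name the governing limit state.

526.5 kN (net-section rupture governs)

Bolt shear: A_b = π(30)²/4 = 706.86 mm². φR_n = 0.75 × 469 × 706.86 × 5 × 2 = 2486.4 kN.
Bearing (12 mm plate, F_u = 450 MPa): end bolts L_c = 68 − 33/2 = 51.5, R_n = min(1.2×51.5×12×450, 2.4×30×12×450) = 333.72 kN/bolt; interior L_c = 100 − 33 = 67, R_n = 388.8 kN/bolt. φR_n = 0.75 × (1×333.72 + 4×388.8) = 1416.7 kN.
Tension rupture (net): A_n = (165 − 1×35)×12 = 1560 mm² (U = 1.0, A_e = A_n). φR_n = 0.75 × 450 × 1560 = 526.5 kN.
Tension yield (gross): A_g = 165×12 = 1980 mm². φR_n = 0.90 × 345 × 1980 = 614.8 kN.
Governing: min(2486.4, 1416.7, 526.5, 614.8) = 526.5 kN → net-section rupture.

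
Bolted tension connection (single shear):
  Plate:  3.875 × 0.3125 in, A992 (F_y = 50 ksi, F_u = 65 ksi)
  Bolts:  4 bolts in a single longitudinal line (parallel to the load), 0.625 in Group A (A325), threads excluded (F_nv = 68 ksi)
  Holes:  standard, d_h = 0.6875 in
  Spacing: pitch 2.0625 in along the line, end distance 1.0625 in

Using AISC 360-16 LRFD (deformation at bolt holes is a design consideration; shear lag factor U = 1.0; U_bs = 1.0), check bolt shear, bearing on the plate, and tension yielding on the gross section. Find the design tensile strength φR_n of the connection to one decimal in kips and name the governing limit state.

Bolt shear: A_b = π(0.625)²/4 = 0.3068 in². φR_n = 0.75 × 68 × 0.3068 × 4 × 1 = 62.6 kips.
Bearing (0.3125 in plate, F_u = 65 ksi): end bolts L_c = 1.0625 − 0.6875/2 = 0.71875, R_n = min(1.2×0.71875×0.3125×65, 2.4×0.625×0.3125×65) = 17.52 kips/bolt; interior L_c = 2.0625 − 0.6875 = 1.375, R_n = 30.469 kips/bolt. φR_n = 0.75 × (1×17.52 + 3×30.469) = 81.7 kips.
Tension yield (gross): A_g = 3.875×0.3125 = 1.2109 in². φR_n = 0.90 × 50 × 1.2109 = 54.5 kips.
Governing: min(62.6, 81.7, 54.5) = 54.5 kips → gross-section yield.

54.5 kips (gross-section yield governs)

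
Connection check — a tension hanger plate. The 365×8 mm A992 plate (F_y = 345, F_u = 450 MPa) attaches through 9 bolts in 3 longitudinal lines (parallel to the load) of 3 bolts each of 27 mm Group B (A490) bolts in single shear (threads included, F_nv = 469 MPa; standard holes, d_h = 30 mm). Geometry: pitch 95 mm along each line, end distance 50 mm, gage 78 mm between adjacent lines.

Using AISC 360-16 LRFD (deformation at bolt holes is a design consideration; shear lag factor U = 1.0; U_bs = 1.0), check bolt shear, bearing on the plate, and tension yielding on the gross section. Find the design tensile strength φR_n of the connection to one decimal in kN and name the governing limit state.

Bolt shear: A_b = π(27)²/4 = 572.56 mm². φR_n = 0.75 × 469 × 572.56 × 9 × 1 = 1812.6 kN.
Bearing (8 mm plate, F_u = 450 MPa): end bolts L_c = 50 − 30/2 = 35, R_n = min(1.2×35×8×450, 2.4×27×8×450) = 151.2 kN/bolt; interior L_c = 95 − 30 = 65, R_n = 233.28 kN/bolt. φR_n = 0.75 × (3×151.2 + 6×233.28) = 1390.0 kN.
Tension yield (gross): A_g = 365×8 = 2920 mm². φR_n = 0.90 × 345 × 2920 = 906.7 kN.
Governing: min(1812.6, 1390.0, 906.7) = 906.7 kN → gross-section yield.

906.7 kN (gross-section yield governs)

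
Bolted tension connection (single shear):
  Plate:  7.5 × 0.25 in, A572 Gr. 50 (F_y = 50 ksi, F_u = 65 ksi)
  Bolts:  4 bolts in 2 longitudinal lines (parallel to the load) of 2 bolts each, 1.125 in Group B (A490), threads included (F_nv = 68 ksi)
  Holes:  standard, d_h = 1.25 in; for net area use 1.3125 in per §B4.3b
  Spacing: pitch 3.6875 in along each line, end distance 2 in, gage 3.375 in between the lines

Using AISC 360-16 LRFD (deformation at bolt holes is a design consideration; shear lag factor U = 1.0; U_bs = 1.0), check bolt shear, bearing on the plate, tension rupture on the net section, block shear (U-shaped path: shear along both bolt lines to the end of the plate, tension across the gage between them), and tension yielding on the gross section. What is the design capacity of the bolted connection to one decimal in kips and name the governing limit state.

Bolt shear: A_b = π(1.125)²/4 = 0.99402 in². φR_n = 0.75 × 68 × 0.99402 × 4 × 1 = 202.8 kips.
Bearing (0.25 in plate, F_u = 65 ksi): end bolts L_c = 2 − 1.25/2 = 1.375, R_n = min(1.2×1.375×0.25×65, 2.4×1.125×0.25×65) = 26.813 kips/bolt; interior L_c = 3.6875 − 1.25 = 2.4375, R_n = 43.875 kips/bolt. φR_n = 0.75 × (2×26.813 + 2×43.875) = 106.0 kips.
Tension rupture (net): A_n = (7.5 − 2×1.3125)×0.25 = 1.2188 in² (U = 1.0, A_e = A_n). φR_n = 0.75 × 65 × 1.2188 = 59.4 kips.
Block shear: shear path 2×[2+1×3.6875] = 2×5.6875 in, A_gv = 2.8438, A_nv = 2×(5.6875 − 1.5×1.3125)×0.25 = 1.8594 in²; tension across gage: (3.375 − 1×1.3125)×0.25 = 0.51563 in². R_n = min(0.6×65×1.8594, 0.6×50×2.8438) + 1.0×65×0.51563 = min(72.517, 85.314) + 33.516 = 106.03 kips. φR_n = 0.75 × 106.03 = 79.5 kips.
Tension yield (gross): A_g = 7.5×0.25 = 1.875 in². φR_n = 0.90 × 50 × 1.875 = 84.4 kips.
Governing: min(202.8, 106.0, 59.4, 79.5, 84.4) = 59.4 kips → net-section rupture.

59.4 kips (net-section rupture governs)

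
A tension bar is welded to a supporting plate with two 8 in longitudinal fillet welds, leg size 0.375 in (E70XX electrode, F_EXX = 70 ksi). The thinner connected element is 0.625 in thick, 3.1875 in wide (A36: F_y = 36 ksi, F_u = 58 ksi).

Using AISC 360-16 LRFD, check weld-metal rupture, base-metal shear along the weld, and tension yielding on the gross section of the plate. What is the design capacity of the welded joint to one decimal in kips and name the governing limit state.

64.5 kips (gross-section yield governs)

Weld metal: throat = 0.707×0.375 = 0.26513 in, L = 2×8 = 16 in. φR_n = 0.75 × 0.6 × 70 × 0.26513 × 16 = 133.6 kips.
Base metal shear (0.625 in plate): yield φR_n = 1.0×0.6×36×0.625×16 = 216.0 kips; rupture φR_n = 0.75×0.6×58×0.625×16 = 261.0 kips; take 216.0 kips (yield).
Tension yield (gross): A_g = 3.1875×0.625 = 1.9922 in². φR_n = 0.90 × 36 × 1.9922 = 64.5 kips.
Governing: min(133.6, 216.0, 64.5) = 64.5 kips → gross-section yield.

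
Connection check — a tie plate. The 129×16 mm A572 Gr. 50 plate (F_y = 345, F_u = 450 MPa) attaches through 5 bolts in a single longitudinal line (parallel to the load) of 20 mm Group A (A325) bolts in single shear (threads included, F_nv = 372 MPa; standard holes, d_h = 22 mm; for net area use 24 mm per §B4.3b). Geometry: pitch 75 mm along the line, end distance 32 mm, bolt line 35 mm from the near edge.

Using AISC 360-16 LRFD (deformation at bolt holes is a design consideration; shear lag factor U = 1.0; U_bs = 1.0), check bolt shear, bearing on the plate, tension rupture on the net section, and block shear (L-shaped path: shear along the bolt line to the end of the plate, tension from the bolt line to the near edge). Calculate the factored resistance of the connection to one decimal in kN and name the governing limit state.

438.3 kN (bolt shear governs)

Bolt shear: A_b = π(20)²/4 = 314.16 mm². φR_n = 0.75 × 372 × 314.16 × 5 × 1 = 438.3 kN.
Bearing (16 mm plate, F_u = 450 MPa): end bolts L_c = 32 − 22/2 = 21, R_n = min(1.2×21×16×450, 2.4×20×16×450) = 181.44 kN/bolt; interior L_c = 75 − 22 = 53, R_n = 345.6 kN/bolt. φR_n = 0.75 × (1×181.44 + 4×345.6) = 1172.9 kN.
Tension rupture (net): A_n = (129 − 1×24)×16 = 1680 mm² (U = 1.0, A_e = A_n). φR_n = 0.75 × 450 × 1680 = 567.0 kN.
Block shear: shear path 1×[32+4×75] = 1×332 mm, A_gv = 5312, A_nv = 1×(332 − 4.5×24)×16 = 3584 mm²; tension to near edge: (35 − 0.5×24)×16 = 368 mm². R_n = min(0.6×450×3584, 0.6×345×5312) + 1.0×450×368 = min(967.68, 1099.6) + 165.6 = 1133.3 kN. φR_n = 0.75 × 1133.3 = 850.0 kN.
Governing: min(438.3, 1172.9, 567.0, 850.0) = 438.3 kN → bolt shear.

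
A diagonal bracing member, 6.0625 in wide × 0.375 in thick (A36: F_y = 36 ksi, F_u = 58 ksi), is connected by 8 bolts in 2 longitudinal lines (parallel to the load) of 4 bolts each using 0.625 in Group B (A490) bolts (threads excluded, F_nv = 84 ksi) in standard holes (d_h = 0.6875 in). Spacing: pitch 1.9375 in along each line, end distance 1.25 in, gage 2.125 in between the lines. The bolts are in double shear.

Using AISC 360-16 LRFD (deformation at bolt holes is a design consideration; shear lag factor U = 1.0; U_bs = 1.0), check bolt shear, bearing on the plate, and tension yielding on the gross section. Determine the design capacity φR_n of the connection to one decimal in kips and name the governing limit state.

Bolt shear: A_b = π(0.625)²/4 = 0.3068 in². φR_n = 0.75 × 84 × 0.3068 × 8 × 2 = 309.3 kips.
Bearing (0.375 in plate, F_u = 58 ksi): end bolts L_c = 1.25 − 0.6875/2 = 0.90625, R_n = min(1.2×0.90625×0.375×58, 2.4×0.625×0.375×58) = 23.653 kips/bolt; interior L_c = 1.9375 − 0.6875 = 1.25, R_n = 32.625 kips/bolt. φR_n = 0.75 × (2×23.653 + 6×32.625) = 182.3 kips.
Tension yield (gross): A_g = 6.0625×0.375 = 2.2734 in². φR_n = 0.90 × 36 × 2.2734 = 73.7 kips.
Governing: min(309.3, 182.3, 73.7) = 73.7 kips → gross-section yield.

73.7 kips (gross-section yield governs)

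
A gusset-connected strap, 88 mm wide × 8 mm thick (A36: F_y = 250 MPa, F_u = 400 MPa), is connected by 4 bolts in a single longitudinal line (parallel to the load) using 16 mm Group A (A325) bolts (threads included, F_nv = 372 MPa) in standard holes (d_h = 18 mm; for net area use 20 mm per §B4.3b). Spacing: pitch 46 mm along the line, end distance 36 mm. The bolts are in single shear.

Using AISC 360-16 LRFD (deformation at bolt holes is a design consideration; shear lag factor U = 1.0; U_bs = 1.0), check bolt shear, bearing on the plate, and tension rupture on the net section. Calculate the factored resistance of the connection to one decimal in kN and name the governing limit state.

Bolt shear: A_b = π(16)²/4 = 201.06 mm². φR_n = 0.75 × 372 × 201.06 × 4 × 1 = 224.4 kN.
Bearing (8 mm plate, F_u = 400 MPa): end bolts L_c = 36 − 18/2 = 27, R_n = min(1.2×27×8×400, 2.4×16×8×400) = 103.68 kN/bolt; interior L_c = 46 − 18 = 28, R_n = 107.52 kN/bolt. φR_n = 0.75 × (1×103.68 + 3×107.52) = 319.7 kN.
Tension rupture (net): A_n = (88 − 1×20)×8 = 544 mm² (U = 1.0, A_e = A_n). φR_n = 0.75 × 400 × 544 = 163.2 kN.
Governing: min(224.4, 319.7, 163.2) = 163.2 kN → net-section rupture.

163.2 kN (net-section rupture governs)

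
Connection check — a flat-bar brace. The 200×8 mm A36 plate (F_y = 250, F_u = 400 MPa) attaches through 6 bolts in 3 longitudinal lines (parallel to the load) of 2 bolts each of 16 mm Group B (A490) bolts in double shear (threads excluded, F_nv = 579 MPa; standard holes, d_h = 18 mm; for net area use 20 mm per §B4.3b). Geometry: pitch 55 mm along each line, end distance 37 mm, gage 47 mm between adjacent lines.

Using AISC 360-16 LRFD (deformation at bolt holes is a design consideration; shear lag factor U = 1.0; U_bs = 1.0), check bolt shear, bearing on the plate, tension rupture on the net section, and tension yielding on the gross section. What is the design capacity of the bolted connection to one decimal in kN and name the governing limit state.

336.0 kN (net-section rupture governs)

Bolt shear: A_b = π(16)²/4 = 201.06 mm². φR_n = 0.75 × 579 × 201.06 × 6 × 2 = 1047.7 kN.
Bearing (8 mm plate, F_u = 400 MPa): end bolts L_c = 37 − 18/2 = 28, R_n = min(1.2×28×8×400, 2.4×16×8×400) = 107.52 kN/bolt; interior L_c = 55 − 18 = 37, R_n = 122.88 kN/bolt. φR_n = 0.75 × (3×107.52 + 3×122.88) = 518.4 kN.
Tension rupture (net): A_n = (200 − 3×20)×8 = 1120 mm² (U = 1.0, A_e = A_n). φR_n = 0.75 × 400 × 1120 = 336.0 kN.
Tension yield (gross): A_g = 200×8 = 1600 mm². φR_n = 0.90 × 250 × 1600 = 360.0 kN.
Governing: min(1047.7, 518.4, 336.0, 360.0) = 336.0 kN → net-section rupture.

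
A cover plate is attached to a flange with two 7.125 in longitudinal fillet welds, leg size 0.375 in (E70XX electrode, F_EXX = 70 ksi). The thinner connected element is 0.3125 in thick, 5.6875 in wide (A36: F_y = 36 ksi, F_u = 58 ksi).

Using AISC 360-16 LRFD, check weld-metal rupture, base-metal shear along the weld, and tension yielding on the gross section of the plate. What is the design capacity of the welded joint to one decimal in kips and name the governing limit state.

57.6 kips (gross-section yield governs)

Weld metal: throat = 0.707×0.375 = 0.26513 in, L = 2×7.125 = 14.25 in. φR_n = 0.75 × 0.6 × 70 × 0.26513 × 14.25 = 119.0 kips.
Base metal shear (0.3125 in plate): yield φR_n = 1.0×0.6×36×0.3125×14.25 = 96.2 kips; rupture φR_n = 0.75×0.6×58×0.3125×14.25 = 116.2 kips; take 96.2 kips (yield).
Tension yield (gross): A_g = 5.6875×0.3125 = 1.7773 in². φR_n = 0.90 × 36 × 1.7773 = 57.6 kips.
Governing: min(119.0, 96.2, 57.6) = 57.6 kips → gross-section yield.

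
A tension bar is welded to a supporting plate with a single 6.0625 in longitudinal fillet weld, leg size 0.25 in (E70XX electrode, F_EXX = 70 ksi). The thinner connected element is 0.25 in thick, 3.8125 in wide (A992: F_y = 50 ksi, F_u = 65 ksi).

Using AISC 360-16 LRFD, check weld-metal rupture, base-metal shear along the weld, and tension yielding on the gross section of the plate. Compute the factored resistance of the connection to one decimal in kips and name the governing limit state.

Weld metal: throat = 0.707×0.25 = 0.17675 in, L = 6.0625 in. φR_n = 0.75 × 0.6 × 70 × 0.17675 × 6.0625 = 33.8 kips.
Base metal shear (0.25 in plate): yield φR_n = 1.0×0.6×50×0.25×6.0625 = 45.5 kips; rupture φR_n = 0.75×0.6×65×0.25×6.0625 = 44.3 kips; take 44.3 kips (rupture).
Tension yield (gross): A_g = 3.8125×0.25 = 0.95313 in². φR_n = 0.90 × 50 × 0.95313 = 42.9 kips.
Governing: min(33.8, 44.3, 42.9) = 33.8 kips → weld metal.

33.8 kips (weld metal governs)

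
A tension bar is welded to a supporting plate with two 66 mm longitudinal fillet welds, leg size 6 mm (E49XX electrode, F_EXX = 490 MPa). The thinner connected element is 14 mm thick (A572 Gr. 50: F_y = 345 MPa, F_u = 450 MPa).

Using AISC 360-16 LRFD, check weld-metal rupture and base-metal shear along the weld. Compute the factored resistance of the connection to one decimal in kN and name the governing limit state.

123.5 kN (weld metal governs)

Weld metal: throat = 0.707×6 = 4.242 mm, L = 2×66 = 132 mm. φR_n = 0.75 × 0.6 × 490 × 4.242 × 132 = 123.5 kN.
Base metal shear (14 mm plate): yield φR_n = 1.0×0.6×345×14×132 = 382.5 kN; rupture φR_n = 0.75×0.6×450×14×132 = 374.2 kN; take 374.2 kN (rupture).
Governing: min(123.5, 374.2) = 123.5 kN → weld metal.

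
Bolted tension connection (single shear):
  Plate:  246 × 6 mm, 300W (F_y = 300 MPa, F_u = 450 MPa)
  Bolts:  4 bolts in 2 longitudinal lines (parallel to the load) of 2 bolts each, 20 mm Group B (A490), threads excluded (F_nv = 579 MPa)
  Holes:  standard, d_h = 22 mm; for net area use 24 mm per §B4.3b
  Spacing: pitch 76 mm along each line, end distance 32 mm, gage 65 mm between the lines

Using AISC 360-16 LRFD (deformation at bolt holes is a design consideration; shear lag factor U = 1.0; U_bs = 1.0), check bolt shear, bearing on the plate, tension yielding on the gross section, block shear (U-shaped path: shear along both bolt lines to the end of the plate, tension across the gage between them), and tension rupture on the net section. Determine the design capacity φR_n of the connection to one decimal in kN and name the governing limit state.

258.0 kN (block shear governs)

Bolt shear: A_b = π(20)²/4 = 314.16 mm². φR_n = 0.75 × 579 × 314.16 × 4 × 1 = 545.7 kN.
Bearing (6 mm plate, F_u = 450 MPa): end bolts L_c = 32 − 22/2 = 21, R_n = min(1.2×21×6×450, 2.4×20×6×450) = 68.04 kN/bolt; interior L_c = 76 − 22 = 54, R_n = 129.6 kN/bolt. φR_n = 0.75 × (2×68.04 + 2×129.6) = 296.5 kN.
Tension yield (gross): A_g = 246×6 = 1476 mm². φR_n = 0.90 × 300 × 1476 = 398.5 kN.
Block shear: shear path 2×[32+1×76] = 2×108 mm, A_gv = 1296, A_nv = 2×(108 − 1.5×24)×6 = 864 mm²; tension across gage: (65 − 1×24)×6 = 246 mm². R_n = min(0.6×450×864, 0.6×300×1296) + 1.0×450×246 = min(233.28, 233.28) + 110.7 = 343.98 kN. φR_n = 0.75 × 343.98 = 258.0 kN.
Tension rupture (net): A_n = (246 − 2×24)×6 = 1188 mm² (U = 1.0, A_e = A_n). φR_n = 0.75 × 450 × 1188 = 401.0 kN.
Governing: min(545.7, 296.5, 398.5, 258.0, 401.0) = 258.0 kN → block shear.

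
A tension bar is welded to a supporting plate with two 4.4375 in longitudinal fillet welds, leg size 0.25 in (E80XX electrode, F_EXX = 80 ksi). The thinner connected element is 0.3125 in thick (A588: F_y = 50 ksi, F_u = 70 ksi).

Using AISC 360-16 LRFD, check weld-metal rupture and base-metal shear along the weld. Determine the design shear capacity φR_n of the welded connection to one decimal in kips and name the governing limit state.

56.5 kips (weld metal governs)

Weld metal: throat = 0.707×0.25 = 0.17675 in, L = 2×4.4375 = 8.875 in. φR_n = 0.75 × 0.6 × 80 × 0.17675 × 8.875 = 56.5 kips.
Base metal shear (0.3125 in plate): yield φR_n = 1.0×0.6×50×0.3125×8.875 = 83.2 kips; rupture φR_n = 0.75×0.6×70×0.3125×8.875 = 87.4 kips; take 83.2 kips (yield).
Governing: min(56.5, 83.2) = 56.5 kips → weld metal.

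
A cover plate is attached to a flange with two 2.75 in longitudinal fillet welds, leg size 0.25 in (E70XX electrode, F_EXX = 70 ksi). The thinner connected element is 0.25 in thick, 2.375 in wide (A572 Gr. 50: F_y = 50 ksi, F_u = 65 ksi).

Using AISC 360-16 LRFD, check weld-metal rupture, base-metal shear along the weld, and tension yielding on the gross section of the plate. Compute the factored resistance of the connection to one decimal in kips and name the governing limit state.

Weld metal: throat = 0.707×0.25 = 0.17675 in, L = 2×2.75 = 5.5 in. φR_n = 0.75 × 0.6 × 70 × 0.17675 × 5.5 = 30.6 kips.
Base metal shear (0.25 in plate): yield φR_n = 1.0×0.6×50×0.25×5.5 = 41.3 kips; rupture φR_n = 0.75×0.6×65×0.25×5.5 = 40.2 kips; take 40.2 kips (rupture).
Tension yield (gross): A_g = 2.375×0.25 = 0.59375 in². φR_n = 0.90 × 50 × 0.59375 = 26.7 kips.
Governing: min(30.6, 40.2, 26.7) = 26.7 kips → gross-section yield.

26.7 kips (gross-section yield governs)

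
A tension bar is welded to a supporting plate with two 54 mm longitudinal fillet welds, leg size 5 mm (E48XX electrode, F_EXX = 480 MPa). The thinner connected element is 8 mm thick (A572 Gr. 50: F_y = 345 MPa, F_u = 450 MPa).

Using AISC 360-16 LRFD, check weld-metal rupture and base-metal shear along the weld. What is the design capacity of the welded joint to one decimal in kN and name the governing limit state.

82.5 kN (weld metal governs)

Weld metal: throat = 0.707×5 = 3.535 mm, L = 2×54 = 108 mm. φR_n = 0.75 × 0.6 × 480 × 3.535 × 108 = 82.5 kN.
Base metal shear (8 mm plate): yield φR_n = 1.0×0.6×345×8×108 = 178.8 kN; rupture φR_n = 0.75×0.6×450×8×108 = 175.0 kN; take 175.0 kN (rupture).
Governing: min(82.5, 175.0) = 82.5 kN → weld metal.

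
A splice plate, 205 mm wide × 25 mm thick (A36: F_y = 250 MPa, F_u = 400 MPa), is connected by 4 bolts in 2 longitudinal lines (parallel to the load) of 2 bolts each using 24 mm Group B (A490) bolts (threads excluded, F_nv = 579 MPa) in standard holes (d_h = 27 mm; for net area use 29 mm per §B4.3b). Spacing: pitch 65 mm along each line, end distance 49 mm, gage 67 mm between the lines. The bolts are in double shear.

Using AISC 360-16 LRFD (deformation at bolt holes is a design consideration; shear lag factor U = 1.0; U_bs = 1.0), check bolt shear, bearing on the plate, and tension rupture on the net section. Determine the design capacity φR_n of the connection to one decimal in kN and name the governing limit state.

1102.5 kN (net-section rupture governs)

Bolt shear: A_b = π(24)²/4 = 452.39 mm². φR_n = 0.75 × 579 × 452.39 × 4 × 2 = 1571.6 kN.
Bearing (25 mm plate, F_u = 400 MPa): end bolts L_c = 49 − 27/2 = 35.5, R_n = min(1.2×35.5×25×400, 2.4×24×25×400) = 426 kN/bolt; interior L_c = 65 − 27 = 38, R_n = 456 kN/bolt. φR_n = 0.75 × (2×426 + 2×456) = 1323.0 kN.
Tension rupture (net): A_n = (205 − 2×29)×25 = 3675 mm² (U = 1.0, A_e = A_n). φR_n = 0.75 × 400 × 3675 = 1102.5 kN.
Governing: min(1571.6, 1323.0, 1102.5) = 1102.5 kN → net-section rupture.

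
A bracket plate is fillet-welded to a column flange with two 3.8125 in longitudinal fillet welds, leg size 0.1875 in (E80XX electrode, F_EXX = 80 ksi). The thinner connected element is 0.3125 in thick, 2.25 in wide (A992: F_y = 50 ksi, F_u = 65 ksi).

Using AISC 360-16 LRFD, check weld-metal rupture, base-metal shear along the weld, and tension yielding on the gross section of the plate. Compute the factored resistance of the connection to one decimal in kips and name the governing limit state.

31.6 kips (gross-section yield governs)

Weld metal: throat = 0.707×0.1875 = 0.13256 in, L = 2×3.8125 = 7.625 in. φR_n = 0.75 × 0.6 × 80 × 0.13256 × 7.625 = 36.4 kips.
Base metal shear (0.3125 in plate): yield φR_n = 1.0×0.6×50×0.3125×7.625 = 71.5 kips; rupture φR_n = 0.75×0.6×65×0.3125×7.625 = 69.7 kips; take 69.7 kips (rupture).
Tension yield (gross): A_g = 2.25×0.3125 = 0.70313 in². φR_n = 0.90 × 50 × 0.70313 = 31.6 kips.
Governing: min(36.4, 69.7, 31.6) = 31.6 kips → gross-section yield.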